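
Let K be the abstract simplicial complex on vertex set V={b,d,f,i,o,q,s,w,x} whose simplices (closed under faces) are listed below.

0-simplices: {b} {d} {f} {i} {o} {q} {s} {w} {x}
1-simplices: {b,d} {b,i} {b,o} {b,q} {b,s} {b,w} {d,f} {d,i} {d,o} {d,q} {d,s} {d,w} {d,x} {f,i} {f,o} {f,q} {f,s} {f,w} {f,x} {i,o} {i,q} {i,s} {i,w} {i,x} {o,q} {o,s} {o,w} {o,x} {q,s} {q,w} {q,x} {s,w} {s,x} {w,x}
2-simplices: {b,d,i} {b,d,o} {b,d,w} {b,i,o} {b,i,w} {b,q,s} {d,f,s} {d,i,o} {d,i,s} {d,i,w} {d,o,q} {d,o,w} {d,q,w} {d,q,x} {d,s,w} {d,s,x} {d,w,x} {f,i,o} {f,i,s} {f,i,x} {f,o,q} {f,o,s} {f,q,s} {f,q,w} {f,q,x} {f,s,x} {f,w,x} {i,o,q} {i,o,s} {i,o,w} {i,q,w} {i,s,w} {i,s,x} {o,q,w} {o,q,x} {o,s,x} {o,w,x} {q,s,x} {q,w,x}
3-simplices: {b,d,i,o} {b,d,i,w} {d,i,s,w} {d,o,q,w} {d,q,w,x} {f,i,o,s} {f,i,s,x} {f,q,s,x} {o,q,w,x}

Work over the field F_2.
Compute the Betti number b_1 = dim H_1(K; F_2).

n_0=9 n_1=34 n_2=39 n_3=9  [Z2]
∂1: piv[bd,bi,bo,bq,bs,bw,df,dx] rk=8  ker:di,do,dq,ds,dw,fi,fo,fq,fs,fw,fx,io,iq,is,iw,ix,oq,os,ow,ox,qs,qw,qx,sw,sx,wx
∂2: piv[bdi,bdo,bdw,bio,biw,bqs,dfs,dis,doq,dow,dqw,dqx,dsw,dsx,dwx,fio,fis,fix,foq,fos,fqs,fqw,fqx,ioq,oqx] rk=25  ker:dio,diw,fsx,fwx,ios,iow,iqw,isw,isx,oqw,osx,owx,qsx,qwx
∂3: piv[bdio,bdiw,disw,doqw,dqwx,fios,fisx,fqsx,oqwx] rk=9
b_1=(34−8)−25=1

b_1=1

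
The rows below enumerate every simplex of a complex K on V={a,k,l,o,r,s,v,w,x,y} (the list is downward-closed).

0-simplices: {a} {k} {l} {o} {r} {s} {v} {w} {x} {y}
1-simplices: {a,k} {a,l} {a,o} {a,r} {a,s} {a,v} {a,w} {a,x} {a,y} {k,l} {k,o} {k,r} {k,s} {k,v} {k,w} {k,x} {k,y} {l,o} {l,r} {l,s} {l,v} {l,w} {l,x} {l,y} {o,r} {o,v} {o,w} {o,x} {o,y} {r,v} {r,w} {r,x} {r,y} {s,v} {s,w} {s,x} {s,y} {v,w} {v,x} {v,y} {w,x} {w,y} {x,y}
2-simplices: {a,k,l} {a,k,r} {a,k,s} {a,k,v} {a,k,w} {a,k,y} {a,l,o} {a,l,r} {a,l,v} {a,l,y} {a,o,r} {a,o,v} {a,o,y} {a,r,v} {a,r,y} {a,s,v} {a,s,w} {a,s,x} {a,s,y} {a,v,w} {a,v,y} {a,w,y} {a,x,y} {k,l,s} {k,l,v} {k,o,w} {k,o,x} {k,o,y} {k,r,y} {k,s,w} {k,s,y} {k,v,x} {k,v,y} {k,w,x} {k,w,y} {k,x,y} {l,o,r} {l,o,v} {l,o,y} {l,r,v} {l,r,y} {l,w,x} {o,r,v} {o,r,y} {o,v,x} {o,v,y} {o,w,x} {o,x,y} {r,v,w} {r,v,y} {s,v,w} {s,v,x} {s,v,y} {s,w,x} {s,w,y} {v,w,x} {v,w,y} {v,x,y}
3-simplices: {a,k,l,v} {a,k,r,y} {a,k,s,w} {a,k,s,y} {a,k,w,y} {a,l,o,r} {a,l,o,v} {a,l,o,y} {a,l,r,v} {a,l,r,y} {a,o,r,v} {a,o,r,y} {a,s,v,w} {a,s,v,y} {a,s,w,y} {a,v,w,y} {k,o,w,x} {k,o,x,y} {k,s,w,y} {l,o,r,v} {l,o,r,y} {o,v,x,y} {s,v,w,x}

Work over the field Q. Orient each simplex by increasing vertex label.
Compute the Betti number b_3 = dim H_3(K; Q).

b_3=3

n_0=10 n_1=43 n_2=58 n_3=23  [Q]
∂1: piv[ak,al,ao,ar,as,av,aw,ax,ay] rk=9  ker:kl,ko,kr,ks,kv,kw,kx,ky,lo,lr,ls,lv,lw,lx,ly,or,ov,ow,ox,oy,rv,rw,rx,ry,sv,sw,sx,sy,vw,vx,vy,wx,wy,xy
∂2: piv[akl,akr,aks,akv,akw,aky,alo,alr,alv,aly,aor,aov,aoy,arv,ary,asv,asw,asx,asy,avw,avy,awy,axy,kls,kow,kox,koy,kvx,kwx,kxy,lwx,rvw] rk=32  ker:klv,kry,ksw,ksy,kvy,kwy,lor,lov,loy,lrv,lry,orv,ory,ovx,ovy,owx,oxy,rvy,svw,svx,svy,swx,swy,vwx,vwy,vxy
∂3: piv[aklv,akry,aksw,aksy,akwy,alor,alov,aloy,alrv,alry,aorv,aory,asvw,asvy,aswy,avwy,kowx,koxy,ovxy,svwx] rk=20  ker:kswy,lorv,lory
b_3=(23−20)−0=3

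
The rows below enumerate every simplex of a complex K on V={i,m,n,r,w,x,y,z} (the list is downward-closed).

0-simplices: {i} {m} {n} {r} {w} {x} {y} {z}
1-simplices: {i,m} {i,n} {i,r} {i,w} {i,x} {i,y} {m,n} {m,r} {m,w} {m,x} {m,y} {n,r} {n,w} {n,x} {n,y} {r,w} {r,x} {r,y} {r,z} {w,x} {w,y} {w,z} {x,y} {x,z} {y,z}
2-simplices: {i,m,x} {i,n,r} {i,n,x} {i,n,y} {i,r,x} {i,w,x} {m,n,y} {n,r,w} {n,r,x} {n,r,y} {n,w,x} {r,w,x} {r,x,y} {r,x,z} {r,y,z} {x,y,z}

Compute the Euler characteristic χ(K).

n_0=8 n_1=25 n_2=16
χ=+8−25+16=-1

χ(K)=-1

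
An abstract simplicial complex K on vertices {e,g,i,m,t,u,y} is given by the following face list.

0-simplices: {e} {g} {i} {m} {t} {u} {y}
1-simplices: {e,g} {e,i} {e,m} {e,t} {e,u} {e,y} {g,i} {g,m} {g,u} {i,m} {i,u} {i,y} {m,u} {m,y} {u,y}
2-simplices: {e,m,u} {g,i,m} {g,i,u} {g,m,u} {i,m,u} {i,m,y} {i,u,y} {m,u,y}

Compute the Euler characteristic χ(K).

n_0=7 n_1=15 n_2=8
χ=+7−15+8=0

χ(K)=0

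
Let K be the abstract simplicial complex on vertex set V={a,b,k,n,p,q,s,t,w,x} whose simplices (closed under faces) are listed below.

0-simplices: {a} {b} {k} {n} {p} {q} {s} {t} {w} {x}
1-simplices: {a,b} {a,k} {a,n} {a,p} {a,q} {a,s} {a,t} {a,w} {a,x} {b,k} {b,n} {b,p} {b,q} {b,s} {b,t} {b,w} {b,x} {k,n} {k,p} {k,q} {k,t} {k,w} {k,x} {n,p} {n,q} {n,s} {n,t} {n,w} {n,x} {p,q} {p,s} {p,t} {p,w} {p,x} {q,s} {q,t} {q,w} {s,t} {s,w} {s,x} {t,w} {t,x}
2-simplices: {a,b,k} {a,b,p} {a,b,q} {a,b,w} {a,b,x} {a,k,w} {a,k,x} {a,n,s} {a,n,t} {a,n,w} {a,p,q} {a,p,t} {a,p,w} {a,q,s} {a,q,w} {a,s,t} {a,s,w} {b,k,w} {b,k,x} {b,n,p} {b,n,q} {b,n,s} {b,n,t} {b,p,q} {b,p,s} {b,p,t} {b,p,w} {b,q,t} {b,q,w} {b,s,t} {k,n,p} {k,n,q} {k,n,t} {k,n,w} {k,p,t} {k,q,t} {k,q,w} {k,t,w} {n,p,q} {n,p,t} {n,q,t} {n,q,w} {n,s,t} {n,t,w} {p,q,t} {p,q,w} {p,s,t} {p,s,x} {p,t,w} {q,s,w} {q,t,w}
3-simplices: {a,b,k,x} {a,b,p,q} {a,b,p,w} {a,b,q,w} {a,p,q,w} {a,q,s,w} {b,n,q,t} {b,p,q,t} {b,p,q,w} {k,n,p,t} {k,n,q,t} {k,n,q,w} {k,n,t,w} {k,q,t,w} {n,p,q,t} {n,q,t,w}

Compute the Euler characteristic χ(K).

χ(K)=3

n_0=10 n_1=42 n_2=51 n_3=16
χ=+10−42+51−16=3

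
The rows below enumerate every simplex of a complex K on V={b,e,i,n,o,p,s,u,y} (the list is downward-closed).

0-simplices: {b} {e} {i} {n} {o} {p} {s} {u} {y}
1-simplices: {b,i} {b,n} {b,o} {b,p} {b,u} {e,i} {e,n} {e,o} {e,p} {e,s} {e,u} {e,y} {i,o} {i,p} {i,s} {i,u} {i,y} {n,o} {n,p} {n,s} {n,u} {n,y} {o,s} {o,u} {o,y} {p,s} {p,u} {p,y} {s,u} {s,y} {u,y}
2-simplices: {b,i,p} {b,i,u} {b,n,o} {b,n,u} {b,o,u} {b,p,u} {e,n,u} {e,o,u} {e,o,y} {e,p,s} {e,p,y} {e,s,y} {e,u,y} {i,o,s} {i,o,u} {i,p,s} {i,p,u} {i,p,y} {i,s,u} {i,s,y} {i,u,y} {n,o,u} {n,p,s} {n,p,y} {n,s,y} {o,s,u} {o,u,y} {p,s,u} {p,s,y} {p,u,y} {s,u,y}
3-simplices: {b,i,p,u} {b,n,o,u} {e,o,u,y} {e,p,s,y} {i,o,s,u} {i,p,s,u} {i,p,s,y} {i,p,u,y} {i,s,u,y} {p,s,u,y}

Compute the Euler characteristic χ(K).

n_0=9 n_1=31 n_2=31 n_3=10
χ=+9−31+31−10=-1

χ(K)=-1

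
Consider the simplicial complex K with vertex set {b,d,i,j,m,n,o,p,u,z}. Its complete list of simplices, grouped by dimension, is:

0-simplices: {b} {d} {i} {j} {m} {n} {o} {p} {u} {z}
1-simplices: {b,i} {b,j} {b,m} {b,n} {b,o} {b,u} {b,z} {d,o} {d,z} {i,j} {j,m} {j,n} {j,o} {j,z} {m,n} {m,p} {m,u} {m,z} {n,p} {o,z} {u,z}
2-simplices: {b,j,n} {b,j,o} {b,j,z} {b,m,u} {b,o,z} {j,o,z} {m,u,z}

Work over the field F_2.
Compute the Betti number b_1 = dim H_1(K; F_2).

b_1=6

n_0=10 n_1=21 n_2=7  [Z2]
∂1: piv[bi,bj,bm,bn,bo,bu,bz,do,mp] rk=9  ker:dz,ij,jm,jn,jo,jz,mn,mu,mz,np,oz,uz
∂2: piv[bjn,bjo,bjz,bmu,boz,muz] rk=6  ker:joz
b_1=(21−9)−6=6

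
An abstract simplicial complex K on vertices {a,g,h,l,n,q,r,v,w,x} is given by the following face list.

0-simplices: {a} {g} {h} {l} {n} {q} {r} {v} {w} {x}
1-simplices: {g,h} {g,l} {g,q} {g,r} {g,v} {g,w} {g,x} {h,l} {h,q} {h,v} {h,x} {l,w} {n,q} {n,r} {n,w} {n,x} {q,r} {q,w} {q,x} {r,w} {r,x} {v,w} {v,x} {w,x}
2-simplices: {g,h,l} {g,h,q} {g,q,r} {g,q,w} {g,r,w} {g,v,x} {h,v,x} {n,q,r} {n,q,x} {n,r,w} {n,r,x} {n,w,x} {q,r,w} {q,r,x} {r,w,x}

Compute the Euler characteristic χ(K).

χ(K)=1

n_0=10 n_1=24 n_2=15
χ=+10−24+15=1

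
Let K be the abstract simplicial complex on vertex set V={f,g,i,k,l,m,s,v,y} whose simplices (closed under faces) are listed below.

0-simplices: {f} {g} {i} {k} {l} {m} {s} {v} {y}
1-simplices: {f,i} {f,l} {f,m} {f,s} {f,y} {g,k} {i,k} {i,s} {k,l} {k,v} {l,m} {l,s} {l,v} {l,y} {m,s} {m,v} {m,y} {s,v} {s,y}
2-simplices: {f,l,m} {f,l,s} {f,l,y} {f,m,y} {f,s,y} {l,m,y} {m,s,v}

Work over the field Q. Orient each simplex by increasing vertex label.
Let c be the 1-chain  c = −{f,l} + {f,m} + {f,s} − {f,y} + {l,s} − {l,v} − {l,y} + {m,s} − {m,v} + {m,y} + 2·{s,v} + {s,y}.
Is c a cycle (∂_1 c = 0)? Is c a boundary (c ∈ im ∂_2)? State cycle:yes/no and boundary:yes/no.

cycle:yes boundary:no

n_0=9 n_1=19 n_2=7  [Q]
∂1: piv[fi,fl,fm,fs,fy,gk,ik,kv] rk=8  ker:is,kl,lm,ls,lv,ly,ms,mv,my,sv,sy
∂2: piv[flm,fls,fly,fmy,fsy,msv] rk=6  ker:lmy
∂1c = 0
c vs im∂2: residual ≠ 0 ⇒ not boundary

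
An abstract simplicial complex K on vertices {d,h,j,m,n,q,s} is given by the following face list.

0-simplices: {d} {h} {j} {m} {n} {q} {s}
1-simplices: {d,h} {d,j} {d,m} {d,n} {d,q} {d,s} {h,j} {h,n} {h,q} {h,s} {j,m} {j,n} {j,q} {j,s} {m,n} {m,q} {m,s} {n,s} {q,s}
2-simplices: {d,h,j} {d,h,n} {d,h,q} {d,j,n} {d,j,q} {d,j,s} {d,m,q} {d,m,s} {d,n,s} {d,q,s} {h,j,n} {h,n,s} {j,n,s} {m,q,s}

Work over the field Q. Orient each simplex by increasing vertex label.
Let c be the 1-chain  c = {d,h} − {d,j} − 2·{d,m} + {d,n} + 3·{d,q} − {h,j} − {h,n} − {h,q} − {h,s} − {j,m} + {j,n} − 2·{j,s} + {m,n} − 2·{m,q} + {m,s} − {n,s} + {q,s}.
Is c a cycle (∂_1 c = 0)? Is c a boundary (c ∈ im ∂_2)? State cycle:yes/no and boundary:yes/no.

cycle:no boundary:no

n_0=7 n_1=19 n_2=14  [Q]
∂1: piv[dh,dj,dm,dn,dq,ds] rk=6  ker:hj,hn,hq,hs,jm,jn,jq,js,mn,mq,ms,ns,qs
∂2: piv[dhj,dhn,dhq,djn,djq,djs,dmq,dms,dns,dqs,hns] rk=11  ker:hjn,jns,mqs
∂1c = −2·{d} + 5·{h} − 3·{m} + 3·{n} − {q} − 2·{s}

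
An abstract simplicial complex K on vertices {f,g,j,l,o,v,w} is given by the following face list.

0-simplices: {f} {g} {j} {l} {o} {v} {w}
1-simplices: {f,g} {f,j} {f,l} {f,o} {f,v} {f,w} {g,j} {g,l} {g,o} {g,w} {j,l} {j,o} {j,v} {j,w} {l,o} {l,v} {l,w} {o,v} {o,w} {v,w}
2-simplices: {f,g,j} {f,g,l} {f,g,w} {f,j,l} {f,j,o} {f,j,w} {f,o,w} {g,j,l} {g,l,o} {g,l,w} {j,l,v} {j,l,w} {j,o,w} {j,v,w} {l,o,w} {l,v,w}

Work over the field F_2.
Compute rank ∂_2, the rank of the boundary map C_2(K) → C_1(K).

rank∂_2=12

n_0=7 n_1=20 n_2=16  [Z2]
∂1: piv[fg,fj,fl,fo,fv,fw] rk=6  ker:gj,gl,go,gw,jl,jo,jv,jw,lo,lv,lw,ov,ow,vw
∂2: piv[fgj,fgl,fgw,fjl,fjo,fjw,fow,glo,glw,jlv,jvw,low] rk=12  ker:gjl,jlw,jow,lvw
rk∂_2=12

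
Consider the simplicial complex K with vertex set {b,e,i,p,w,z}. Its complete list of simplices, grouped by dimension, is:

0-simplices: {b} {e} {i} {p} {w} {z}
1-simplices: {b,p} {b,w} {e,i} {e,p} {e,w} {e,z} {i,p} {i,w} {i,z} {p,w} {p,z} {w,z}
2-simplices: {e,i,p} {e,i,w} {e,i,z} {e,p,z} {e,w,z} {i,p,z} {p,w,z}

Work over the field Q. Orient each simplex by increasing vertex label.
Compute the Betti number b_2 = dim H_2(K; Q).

n_0=6 n_1=12 n_2=7  [Q]
∂1: piv[bp,bw,ei,ep,ez] rk=5  ker:ew,ip,iw,iz,pw,pz,wz
∂2: piv[eip,eiw,eiz,epz,ewz,pwz] rk=6  ker:ipz
b_2=(7−6)−0=1

b_2=1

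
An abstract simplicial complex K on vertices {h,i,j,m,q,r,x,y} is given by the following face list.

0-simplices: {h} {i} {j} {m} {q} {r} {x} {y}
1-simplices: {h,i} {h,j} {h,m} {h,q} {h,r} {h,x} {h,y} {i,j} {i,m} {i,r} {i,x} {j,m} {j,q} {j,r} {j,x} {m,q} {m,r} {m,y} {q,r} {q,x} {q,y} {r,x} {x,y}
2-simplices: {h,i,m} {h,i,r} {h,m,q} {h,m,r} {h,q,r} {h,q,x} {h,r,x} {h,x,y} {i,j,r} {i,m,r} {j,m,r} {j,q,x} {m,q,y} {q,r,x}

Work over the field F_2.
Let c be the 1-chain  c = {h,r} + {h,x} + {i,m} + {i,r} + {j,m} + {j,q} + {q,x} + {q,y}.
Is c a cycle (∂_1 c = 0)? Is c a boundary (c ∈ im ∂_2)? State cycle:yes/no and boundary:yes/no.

n_0=8 n_1=23 n_2=14  [Z2]
∂1: piv[hi,hj,hm,hq,hr,hx,hy] rk=7  ker:ij,im,ir,ix,jm,jq,jr,jx,mq,mr,my,qr,qx,qy,rx,xy
∂2: piv[him,hir,hmq,hmr,hqr,hqx,hrx,hxy,ijr,jmr,jqx,mqy] rk=12  ker:imr,qrx
∂1c = {q} + {y}

cycle:no boundary:no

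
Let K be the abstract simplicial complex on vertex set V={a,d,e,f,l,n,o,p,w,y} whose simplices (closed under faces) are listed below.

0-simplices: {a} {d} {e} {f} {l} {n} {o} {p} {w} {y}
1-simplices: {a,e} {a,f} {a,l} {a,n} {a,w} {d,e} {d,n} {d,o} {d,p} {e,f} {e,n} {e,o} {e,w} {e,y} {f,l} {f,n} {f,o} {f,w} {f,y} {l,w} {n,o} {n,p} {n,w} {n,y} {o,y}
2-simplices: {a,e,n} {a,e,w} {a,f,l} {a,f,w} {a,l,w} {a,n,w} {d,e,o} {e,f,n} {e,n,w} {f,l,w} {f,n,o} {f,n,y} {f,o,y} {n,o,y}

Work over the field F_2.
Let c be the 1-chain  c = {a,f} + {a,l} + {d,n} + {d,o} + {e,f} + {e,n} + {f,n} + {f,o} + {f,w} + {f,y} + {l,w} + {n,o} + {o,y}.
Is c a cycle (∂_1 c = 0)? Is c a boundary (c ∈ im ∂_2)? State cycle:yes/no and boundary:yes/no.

cycle:yes boundary:no

n_0=10 n_1=25 n_2=14  [Z2]
∂1: piv[ae,af,al,an,aw,de,do,dp,ey] rk=9  ker:dn,ef,en,eo,ew,fl,fn,fo,fw,fy,lw,no,np,nw,ny,oy
∂2: piv[aen,aew,afl,afw,alw,anw,deo,efn,fno,fny,foy] rk=11  ker:enw,flw,noy
∂1c = 0
c vs im∂2: residual ≠ 0 ⇒ not boundary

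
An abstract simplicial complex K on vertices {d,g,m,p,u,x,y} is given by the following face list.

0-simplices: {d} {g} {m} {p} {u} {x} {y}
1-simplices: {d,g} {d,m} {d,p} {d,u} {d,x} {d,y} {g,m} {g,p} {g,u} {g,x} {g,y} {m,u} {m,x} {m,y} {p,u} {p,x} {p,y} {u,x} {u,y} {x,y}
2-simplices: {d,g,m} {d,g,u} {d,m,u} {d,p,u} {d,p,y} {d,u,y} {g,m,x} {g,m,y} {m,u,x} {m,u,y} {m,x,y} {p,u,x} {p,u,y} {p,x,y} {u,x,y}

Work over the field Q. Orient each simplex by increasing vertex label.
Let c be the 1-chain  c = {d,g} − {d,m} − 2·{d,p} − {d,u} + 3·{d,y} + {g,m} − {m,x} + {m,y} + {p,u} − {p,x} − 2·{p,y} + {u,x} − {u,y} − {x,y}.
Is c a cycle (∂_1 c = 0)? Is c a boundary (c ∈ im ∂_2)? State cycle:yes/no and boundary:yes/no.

cycle:yes boundary:yes

n_0=7 n_1=20 n_2=15  [Q]
∂1: piv[dg,dm,dp,du,dx,dy] rk=6  ker:gm,gp,gu,gx,gy,mu,mx,my,pu,px,py,ux,uy,xy
∂2: piv[dgm,dgu,dmu,dpu,dpy,duy,gmx,gmy,mux,muy,mxy,pux] rk=12  ker:puy,pxy,uxy
∂1c = 0
c vs im∂2: reduces to 0 ⇒ boundary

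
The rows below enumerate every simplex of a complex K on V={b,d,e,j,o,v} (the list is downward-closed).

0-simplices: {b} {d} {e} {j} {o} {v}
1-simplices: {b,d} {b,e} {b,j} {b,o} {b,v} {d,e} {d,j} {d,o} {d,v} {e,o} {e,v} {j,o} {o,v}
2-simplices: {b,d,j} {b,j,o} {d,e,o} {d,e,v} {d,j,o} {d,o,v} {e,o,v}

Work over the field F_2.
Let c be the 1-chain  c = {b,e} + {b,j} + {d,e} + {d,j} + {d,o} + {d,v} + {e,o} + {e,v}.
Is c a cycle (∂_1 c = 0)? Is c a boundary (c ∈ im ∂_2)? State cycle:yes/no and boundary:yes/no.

n_0=6 n_1=13 n_2=7  [Z2]
∂1: piv[bd,be,bj,bo,bv] rk=5  ker:de,dj,do,dv,eo,ev,jo,ov
∂2: piv[bdj,bjo,deo,dev,djo,dov] rk=6  ker:eov
∂1c = 0
c vs im∂2: residual ≠ 0 ⇒ not boundary

cycle:yes boundary:no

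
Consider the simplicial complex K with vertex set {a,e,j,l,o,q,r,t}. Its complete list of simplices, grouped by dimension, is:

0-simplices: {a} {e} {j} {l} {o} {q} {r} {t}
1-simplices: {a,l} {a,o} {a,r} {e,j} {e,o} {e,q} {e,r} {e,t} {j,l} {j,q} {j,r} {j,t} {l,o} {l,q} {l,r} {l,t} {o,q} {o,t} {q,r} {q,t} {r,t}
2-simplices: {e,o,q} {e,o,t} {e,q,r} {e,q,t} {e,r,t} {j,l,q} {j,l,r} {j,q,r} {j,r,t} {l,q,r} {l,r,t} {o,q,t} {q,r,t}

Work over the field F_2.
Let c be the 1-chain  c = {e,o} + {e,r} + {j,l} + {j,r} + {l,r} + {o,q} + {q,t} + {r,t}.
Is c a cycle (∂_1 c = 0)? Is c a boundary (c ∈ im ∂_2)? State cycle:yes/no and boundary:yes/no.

n_0=8 n_1=21 n_2=13  [Z2]
∂1: piv[al,ao,ar,ej,eo,eq,et] rk=7  ker:er,jl,jq,jr,jt,lo,lq,lr,lt,oq,ot,qr,qt,rt
∂2: piv[eoq,eot,eqr,eqt,ert,jlq,jlr,jqr,jrt,lrt] rk=10  ker:lqr,oqt,qrt
∂1c = 0
c vs im∂2: reduces to 0 ⇒ boundary

cycle:yes boundary:yes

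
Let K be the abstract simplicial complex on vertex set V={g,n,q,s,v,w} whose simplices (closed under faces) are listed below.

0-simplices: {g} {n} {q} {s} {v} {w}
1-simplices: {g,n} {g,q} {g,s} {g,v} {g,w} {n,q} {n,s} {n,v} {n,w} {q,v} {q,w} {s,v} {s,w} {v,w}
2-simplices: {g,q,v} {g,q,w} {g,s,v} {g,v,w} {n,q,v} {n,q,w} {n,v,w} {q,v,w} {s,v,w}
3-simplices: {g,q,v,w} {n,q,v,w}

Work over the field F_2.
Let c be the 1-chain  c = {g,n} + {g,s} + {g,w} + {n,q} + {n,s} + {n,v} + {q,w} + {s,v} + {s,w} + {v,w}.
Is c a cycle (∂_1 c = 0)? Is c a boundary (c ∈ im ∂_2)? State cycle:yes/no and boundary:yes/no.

n_0=6 n_1=14 n_2=9 n_3=2  [Z2]
∂1: piv[gn,gq,gs,gv,gw] rk=5  ker:nq,ns,nv,nw,qv,qw,sv,sw,vw
∂2: piv[gqv,gqw,gsv,gvw,nqv,nqw,svw] rk=7  ker:nvw,qvw
∂3: piv[gqvw,nqvw] rk=2
∂1c = {g} + {v}

cycle:no boundary:no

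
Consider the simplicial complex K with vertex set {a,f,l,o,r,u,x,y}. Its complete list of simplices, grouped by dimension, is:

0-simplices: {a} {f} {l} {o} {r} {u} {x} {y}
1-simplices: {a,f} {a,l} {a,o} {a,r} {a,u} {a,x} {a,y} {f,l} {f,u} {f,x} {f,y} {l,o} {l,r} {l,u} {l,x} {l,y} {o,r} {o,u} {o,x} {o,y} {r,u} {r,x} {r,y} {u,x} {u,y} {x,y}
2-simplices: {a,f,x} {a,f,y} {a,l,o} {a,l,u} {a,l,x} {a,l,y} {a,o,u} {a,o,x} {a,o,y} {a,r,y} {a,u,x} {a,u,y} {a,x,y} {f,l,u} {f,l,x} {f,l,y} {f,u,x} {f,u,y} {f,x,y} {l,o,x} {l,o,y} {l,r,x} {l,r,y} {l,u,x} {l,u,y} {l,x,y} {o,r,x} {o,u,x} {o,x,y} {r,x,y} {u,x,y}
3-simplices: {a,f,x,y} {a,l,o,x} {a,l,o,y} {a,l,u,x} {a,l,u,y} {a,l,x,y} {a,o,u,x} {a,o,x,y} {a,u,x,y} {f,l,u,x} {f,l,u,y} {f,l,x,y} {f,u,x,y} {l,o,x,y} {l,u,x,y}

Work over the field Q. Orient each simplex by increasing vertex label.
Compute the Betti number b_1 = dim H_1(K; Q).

n_0=8 n_1=26 n_2=31 n_3=15  [Q]
∂1: piv[af,al,ao,ar,au,ax,ay] rk=7  ker:fl,fu,fx,fy,lo,lr,lu,lx,ly,or,ou,ox,oy,ru,rx,ry,ux,uy,xy
∂2: piv[afx,afy,alo,alu,alx,aly,aou,aox,aoy,ary,aux,auy,axy,flu,flx,lrx,lry,orx] rk=18  ker:fly,fux,fuy,fxy,lox,loy,lux,luy,lxy,oux,oxy,rxy,uxy
∂3: piv[afxy,alox,aloy,alux,aluy,alxy,aoux,aoxy,auxy,flux,fluy,flxy] rk=12  ker:fuxy,loxy,luxy
b_1=(26−7)−18=1

b_1=1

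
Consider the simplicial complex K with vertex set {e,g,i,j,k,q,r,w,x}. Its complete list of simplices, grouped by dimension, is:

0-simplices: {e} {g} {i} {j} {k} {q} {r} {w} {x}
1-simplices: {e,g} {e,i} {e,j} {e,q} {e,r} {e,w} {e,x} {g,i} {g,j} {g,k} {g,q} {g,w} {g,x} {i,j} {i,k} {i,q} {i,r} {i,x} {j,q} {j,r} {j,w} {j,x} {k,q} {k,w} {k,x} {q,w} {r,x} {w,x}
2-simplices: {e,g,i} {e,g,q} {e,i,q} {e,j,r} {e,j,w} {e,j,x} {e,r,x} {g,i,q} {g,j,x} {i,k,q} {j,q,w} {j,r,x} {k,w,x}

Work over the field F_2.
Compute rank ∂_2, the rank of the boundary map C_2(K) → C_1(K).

rank∂_2=11

n_0=9 n_1=28 n_2=13  [Z2]
∂1: piv[eg,ei,ej,eq,er,ew,ex,gk] rk=8  ker:gi,gj,gq,gw,gx,ij,ik,iq,ir,ix,jq,jr,jw,jx,kq,kw,kx,qw,rx,wx
∂2: piv[egi,egq,eiq,ejr,ejw,ejx,erx,gjx,ikq,jqw,kwx] rk=11  ker:giq,jrx
rk∂_2=11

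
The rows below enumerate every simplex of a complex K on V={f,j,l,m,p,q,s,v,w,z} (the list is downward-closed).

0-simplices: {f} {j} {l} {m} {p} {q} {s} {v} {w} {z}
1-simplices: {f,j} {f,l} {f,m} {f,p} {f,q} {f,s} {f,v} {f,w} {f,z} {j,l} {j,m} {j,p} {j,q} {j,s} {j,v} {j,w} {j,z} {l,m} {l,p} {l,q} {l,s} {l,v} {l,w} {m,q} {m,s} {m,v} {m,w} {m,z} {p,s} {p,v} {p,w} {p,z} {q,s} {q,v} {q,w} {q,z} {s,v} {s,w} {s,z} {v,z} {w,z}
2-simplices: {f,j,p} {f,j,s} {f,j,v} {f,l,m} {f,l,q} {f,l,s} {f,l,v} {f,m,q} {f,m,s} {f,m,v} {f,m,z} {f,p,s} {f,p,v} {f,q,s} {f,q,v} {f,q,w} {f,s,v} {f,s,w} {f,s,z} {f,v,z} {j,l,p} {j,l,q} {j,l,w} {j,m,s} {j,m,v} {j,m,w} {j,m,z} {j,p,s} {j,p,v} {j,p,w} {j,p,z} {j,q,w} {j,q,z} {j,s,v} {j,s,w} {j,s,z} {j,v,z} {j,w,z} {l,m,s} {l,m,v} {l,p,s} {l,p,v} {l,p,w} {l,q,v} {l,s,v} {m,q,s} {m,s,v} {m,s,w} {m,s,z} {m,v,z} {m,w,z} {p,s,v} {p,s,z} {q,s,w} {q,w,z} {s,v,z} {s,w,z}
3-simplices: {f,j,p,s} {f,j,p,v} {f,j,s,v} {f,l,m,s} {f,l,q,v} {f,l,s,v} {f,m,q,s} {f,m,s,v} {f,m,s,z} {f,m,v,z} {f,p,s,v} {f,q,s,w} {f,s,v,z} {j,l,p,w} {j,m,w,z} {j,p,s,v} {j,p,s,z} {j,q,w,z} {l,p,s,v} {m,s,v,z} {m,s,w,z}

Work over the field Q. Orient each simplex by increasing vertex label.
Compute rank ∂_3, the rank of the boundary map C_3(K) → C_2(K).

n_0=10 n_1=41 n_2=57 n_3=21  [Q]
∂1: piv[fj,fl,fm,fp,fq,fs,fv,fw,fz] rk=9  ker:jl,jm,jp,jq,js,jv,jw,jz,lm,lp,lq,ls,lv,lw,mq,ms,mv,mw,mz,ps,pv,pw,pz,qs,qv,qw,qz,sv,sw,sz,vz,wz
∂2: piv[fjp,fjs,fjv,flm,flq,fls,flv,fmq,fms,fmv,fmz,fps,fpv,fqs,fqv,fqw,fsv,fsw,fsz,fvz,jlp,jlq,jlw,jms,jmw,jmz,jpw,jpz,jqw,jqz,jsw,jwz] rk=32  ker:jmv,jps,jpv,jsv,jsz,jvz,lms,lmv,lps,lpv,lpw,lqv,lsv,mqs,msv,msw,msz,mvz,mwz,psv,psz,qsw,qwz,svz,swz
∂3: piv[fjps,fjpv,fjsv,flms,flqv,flsv,fmqs,fmsv,fmsz,fmvz,fpsv,fqsw,fsvz,jlpw,jmwz,jpsz,jqwz,lpsv,mswz] rk=19  ker:jpsv,msvz
rk∂_3=19

rank∂_3=19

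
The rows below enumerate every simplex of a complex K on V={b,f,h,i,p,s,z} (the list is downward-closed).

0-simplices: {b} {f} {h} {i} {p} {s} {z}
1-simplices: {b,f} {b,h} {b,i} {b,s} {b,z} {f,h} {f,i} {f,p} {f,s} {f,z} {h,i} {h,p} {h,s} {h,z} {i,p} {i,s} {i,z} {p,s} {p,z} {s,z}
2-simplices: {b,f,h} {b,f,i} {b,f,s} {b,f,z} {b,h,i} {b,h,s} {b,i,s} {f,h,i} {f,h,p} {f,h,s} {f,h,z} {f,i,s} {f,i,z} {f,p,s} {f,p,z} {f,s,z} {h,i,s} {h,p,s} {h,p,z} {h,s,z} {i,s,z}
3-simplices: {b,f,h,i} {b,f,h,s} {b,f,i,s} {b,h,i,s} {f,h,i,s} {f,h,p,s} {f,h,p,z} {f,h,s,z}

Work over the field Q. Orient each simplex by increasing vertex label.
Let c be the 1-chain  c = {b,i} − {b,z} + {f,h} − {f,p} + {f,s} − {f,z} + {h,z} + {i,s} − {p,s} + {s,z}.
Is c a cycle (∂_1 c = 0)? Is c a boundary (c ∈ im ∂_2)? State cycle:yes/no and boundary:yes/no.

n_0=7 n_1=20 n_2=21 n_3=8  [Q]
∂1: piv[bf,bh,bi,bs,bz,fp] rk=6  ker:fh,fi,fs,fz,hi,hp,hs,hz,ip,is,iz,ps,pz,sz
∂2: piv[bfh,bfi,bfs,bfz,bhi,bhs,bis,fhp,fhz,fiz,fps,fpz,fsz] rk=13  ker:fhi,fhs,fis,his,hps,hpz,hsz,isz
∂3: piv[bfhi,bfhs,bfis,bhis,fhps,fhpz,fhsz] rk=7  ker:fhis
∂1c = 0
c vs im∂2: reduces to 0 ⇒ boundary

cycle:yes boundary:yes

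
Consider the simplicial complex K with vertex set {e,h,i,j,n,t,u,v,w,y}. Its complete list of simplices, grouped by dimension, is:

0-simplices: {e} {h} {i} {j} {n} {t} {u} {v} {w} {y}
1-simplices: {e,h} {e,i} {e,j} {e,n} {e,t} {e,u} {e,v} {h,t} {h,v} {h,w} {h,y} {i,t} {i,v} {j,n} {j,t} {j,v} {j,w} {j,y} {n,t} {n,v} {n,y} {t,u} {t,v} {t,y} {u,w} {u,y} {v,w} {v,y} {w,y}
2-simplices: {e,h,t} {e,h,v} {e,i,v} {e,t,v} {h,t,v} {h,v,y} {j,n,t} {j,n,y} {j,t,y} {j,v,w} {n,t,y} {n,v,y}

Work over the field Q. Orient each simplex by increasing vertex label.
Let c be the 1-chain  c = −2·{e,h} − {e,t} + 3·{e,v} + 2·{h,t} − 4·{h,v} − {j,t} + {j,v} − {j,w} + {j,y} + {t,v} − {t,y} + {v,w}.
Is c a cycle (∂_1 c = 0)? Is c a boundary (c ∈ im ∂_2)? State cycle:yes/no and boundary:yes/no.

n_0=10 n_1=29 n_2=12  [Q]
∂1: piv[eh,ei,ej,en,et,eu,ev,hw,hy] rk=9  ker:ht,hv,it,iv,jn,jt,jv,jw,jy,nt,nv,ny,tu,tv,ty,uw,uy,vw,vy,wy
∂2: piv[eht,ehv,eiv,etv,hvy,jnt,jny,jty,jvw,nvy] rk=10  ker:htv,nty
∂1c = 0
c vs im∂2: reduces to 0 ⇒ boundary

cycle:yes boundary:yes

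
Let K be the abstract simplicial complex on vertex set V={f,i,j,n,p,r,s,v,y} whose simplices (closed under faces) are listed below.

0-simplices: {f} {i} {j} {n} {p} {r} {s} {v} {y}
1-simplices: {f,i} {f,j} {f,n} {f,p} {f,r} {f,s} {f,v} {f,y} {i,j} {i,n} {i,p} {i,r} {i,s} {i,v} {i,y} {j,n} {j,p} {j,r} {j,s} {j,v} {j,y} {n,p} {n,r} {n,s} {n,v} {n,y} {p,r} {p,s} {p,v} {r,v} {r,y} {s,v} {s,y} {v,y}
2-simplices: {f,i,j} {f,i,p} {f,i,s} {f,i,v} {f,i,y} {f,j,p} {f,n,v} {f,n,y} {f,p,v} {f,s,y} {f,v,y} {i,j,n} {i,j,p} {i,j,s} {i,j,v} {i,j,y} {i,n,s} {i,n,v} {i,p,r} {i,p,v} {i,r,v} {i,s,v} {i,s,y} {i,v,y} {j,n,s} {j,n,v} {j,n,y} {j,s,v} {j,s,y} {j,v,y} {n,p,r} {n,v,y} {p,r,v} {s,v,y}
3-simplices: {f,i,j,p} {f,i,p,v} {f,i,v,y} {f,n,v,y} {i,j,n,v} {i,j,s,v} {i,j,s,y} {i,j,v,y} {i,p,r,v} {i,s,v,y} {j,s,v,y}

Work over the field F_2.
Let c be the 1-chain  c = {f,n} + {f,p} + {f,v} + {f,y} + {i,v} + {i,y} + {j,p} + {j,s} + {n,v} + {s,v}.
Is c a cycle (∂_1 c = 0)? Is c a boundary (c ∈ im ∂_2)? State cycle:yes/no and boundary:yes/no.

n_0=9 n_1=34 n_2=34 n_3=11  [Z2]
∂1: piv[fi,fj,fn,fp,fr,fs,fv,fy] rk=8  ker:ij,in,ip,ir,is,iv,iy,jn,jp,jr,js,jv,jy,np,nr,ns,nv,ny,pr,ps,pv,rv,ry,sv,sy,vy
∂2: piv[fij,fip,fis,fiv,fiy,fjp,fnv,fny,fpv,fsy,fvy,ijn,ijs,ijv,ijy,ins,inv,ipr,irv,isv,npr] rk=21  ker:ijp,ipv,isy,ivy,jns,jnv,jny,jsv,jsy,jvy,nvy,prv,svy
∂3: piv[fijp,fipv,fivy,fnvy,ijnv,ijsv,ijsy,ijvy,iprv,isvy] rk=10  ker:jsvy
∂1c = 0
c vs im∂2: reduces to 0 ⇒ boundary

cycle:yes boundary:yes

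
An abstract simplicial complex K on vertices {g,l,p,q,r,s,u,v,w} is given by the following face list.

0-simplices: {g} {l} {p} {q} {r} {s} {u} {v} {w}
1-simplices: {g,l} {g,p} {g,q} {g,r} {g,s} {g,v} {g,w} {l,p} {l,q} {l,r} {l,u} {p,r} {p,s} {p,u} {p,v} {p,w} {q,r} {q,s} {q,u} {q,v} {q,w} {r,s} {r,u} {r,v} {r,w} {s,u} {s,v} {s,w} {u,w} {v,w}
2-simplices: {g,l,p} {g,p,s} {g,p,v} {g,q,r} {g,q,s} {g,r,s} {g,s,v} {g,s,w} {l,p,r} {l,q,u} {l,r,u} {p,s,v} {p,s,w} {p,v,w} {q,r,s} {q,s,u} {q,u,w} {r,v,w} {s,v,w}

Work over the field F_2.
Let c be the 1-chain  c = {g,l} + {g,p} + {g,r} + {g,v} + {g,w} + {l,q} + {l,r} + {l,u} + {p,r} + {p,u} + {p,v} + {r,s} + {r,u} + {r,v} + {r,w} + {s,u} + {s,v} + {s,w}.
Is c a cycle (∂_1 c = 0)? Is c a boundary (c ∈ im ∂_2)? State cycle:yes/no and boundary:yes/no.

cycle:no boundary:no

n_0=9 n_1=30 n_2=19  [Z2]
∂1: piv[gl,gp,gq,gr,gs,gv,gw,lu] rk=8  ker:lp,lq,lr,pr,ps,pu,pv,pw,qr,qs,qu,qv,qw,rs,ru,rv,rw,su,sv,sw,uw,vw
∂2: piv[glp,gps,gpv,gqr,gqs,grs,gsv,gsw,lpr,lqu,lru,psw,pvw,qsu,quw,rvw] rk=16  ker:psv,qrs,svw
∂1c = {g} + {q} + {r} + {w}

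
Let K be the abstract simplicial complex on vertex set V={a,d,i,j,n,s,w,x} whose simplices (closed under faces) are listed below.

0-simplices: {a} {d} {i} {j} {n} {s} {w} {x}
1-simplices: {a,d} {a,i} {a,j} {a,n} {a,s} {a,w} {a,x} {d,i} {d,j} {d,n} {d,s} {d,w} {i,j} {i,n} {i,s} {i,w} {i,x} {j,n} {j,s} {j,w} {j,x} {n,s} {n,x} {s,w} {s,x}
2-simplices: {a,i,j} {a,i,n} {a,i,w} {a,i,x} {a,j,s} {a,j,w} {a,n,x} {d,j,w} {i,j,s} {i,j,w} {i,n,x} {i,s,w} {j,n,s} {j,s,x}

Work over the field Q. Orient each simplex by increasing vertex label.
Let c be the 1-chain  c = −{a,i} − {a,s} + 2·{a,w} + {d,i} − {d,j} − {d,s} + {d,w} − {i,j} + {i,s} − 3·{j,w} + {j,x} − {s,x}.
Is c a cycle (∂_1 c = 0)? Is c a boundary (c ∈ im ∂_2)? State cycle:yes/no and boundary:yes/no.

n_0=8 n_1=25 n_2=14  [Q]
∂1: piv[ad,ai,aj,an,as,aw,ax] rk=7  ker:di,dj,dn,ds,dw,ij,in,is,iw,ix,jn,js,jw,jx,ns,nx,sw,sx
∂2: piv[aij,ain,aiw,aix,ajs,ajw,anx,djw,ijs,isw,jns,jsx] rk=12  ker:ijw,inx
∂1c = 0
c vs im∂2: residual ≠ 0 ⇒ not boundary

cycle:yes boundary:no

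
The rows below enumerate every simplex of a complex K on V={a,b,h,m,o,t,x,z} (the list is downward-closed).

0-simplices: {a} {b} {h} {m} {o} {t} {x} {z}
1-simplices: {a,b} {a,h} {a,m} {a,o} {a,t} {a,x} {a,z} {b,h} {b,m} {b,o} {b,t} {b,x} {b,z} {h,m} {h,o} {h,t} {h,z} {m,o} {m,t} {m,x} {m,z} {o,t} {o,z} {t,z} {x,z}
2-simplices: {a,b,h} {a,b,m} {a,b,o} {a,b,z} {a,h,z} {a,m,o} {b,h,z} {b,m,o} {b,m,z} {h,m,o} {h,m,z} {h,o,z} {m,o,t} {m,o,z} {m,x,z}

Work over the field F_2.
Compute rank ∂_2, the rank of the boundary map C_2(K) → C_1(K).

n_0=8 n_1=25 n_2=15  [Z2]
∂1: piv[ab,ah,am,ao,at,ax,az] rk=7  ker:bh,bm,bo,bt,bx,bz,hm,ho,ht,hz,mo,mt,mx,mz,ot,oz,tz,xz
∂2: piv[abh,abm,abo,abz,ahz,amo,bmz,hmo,hmz,hoz,mot,mxz] rk=12  ker:bhz,bmo,moz
rk∂_2=12

rank∂_2=12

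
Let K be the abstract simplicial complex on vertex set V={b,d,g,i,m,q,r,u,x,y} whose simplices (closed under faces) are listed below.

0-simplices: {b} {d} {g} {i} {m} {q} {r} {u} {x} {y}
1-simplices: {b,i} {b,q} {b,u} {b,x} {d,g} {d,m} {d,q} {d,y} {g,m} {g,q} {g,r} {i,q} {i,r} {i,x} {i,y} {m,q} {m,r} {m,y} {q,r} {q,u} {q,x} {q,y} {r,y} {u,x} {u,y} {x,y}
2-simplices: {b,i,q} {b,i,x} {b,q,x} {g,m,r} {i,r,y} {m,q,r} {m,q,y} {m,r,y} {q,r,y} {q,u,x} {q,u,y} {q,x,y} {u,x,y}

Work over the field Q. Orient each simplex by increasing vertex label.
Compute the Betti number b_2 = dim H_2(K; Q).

b_2=2

n_0=10 n_1=26 n_2=13  [Q]
∂1: piv[bi,bq,bu,bx,dg,dm,dq,dy,gr] rk=9  ker:gm,gq,iq,ir,ix,iy,mq,mr,my,qr,qu,qx,qy,ry,ux,uy,xy
∂2: piv[biq,bix,bqx,gmr,iry,mqr,mqy,mry,qux,quy,qxy] rk=11  ker:qry,uxy
b_2=(13−11)−0=2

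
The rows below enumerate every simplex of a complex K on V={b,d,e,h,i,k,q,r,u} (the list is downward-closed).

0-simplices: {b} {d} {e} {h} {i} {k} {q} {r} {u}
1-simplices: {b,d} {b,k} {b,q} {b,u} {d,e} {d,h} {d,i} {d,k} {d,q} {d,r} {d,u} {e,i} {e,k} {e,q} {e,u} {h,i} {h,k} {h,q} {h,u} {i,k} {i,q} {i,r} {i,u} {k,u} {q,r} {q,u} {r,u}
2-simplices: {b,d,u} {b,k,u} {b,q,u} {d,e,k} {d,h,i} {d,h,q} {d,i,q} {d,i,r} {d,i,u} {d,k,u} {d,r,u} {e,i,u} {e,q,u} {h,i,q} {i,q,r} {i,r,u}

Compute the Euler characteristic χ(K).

χ(K)=-2

n_0=9 n_1=27 n_2=16
χ=+9−27+16=-2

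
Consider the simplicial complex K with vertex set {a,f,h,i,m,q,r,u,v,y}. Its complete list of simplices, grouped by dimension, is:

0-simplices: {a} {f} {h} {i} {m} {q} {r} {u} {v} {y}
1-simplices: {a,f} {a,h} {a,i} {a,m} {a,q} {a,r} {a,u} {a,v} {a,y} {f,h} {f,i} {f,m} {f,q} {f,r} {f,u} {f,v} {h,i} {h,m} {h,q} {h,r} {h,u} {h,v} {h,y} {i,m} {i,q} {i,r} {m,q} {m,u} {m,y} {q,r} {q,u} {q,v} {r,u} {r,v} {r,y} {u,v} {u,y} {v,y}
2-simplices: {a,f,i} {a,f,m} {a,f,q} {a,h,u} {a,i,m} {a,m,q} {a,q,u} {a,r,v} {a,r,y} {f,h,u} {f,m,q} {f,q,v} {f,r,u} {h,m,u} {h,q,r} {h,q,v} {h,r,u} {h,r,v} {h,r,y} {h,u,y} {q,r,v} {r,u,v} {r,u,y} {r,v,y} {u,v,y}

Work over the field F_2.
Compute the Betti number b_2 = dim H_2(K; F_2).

b_2=4

n_0=10 n_1=38 n_2=25  [Z2]
∂1: piv[af,ah,ai,am,aq,ar,au,av,ay] rk=9  ker:fh,fi,fm,fq,fr,fu,fv,hi,hm,hq,hr,hu,hv,hy,im,iq,ir,mq,mu,my,qr,qu,qv,ru,rv,ry,uv,uy,vy
∂2: piv[afi,afm,afq,ahu,aim,amq,aqu,arv,ary,fhu,fqv,fru,hmu,hqr,hqv,hru,hrv,hry,huy,ruv,rvy] rk=21  ker:fmq,qrv,ruy,uvy
b_2=(25−21)−0=4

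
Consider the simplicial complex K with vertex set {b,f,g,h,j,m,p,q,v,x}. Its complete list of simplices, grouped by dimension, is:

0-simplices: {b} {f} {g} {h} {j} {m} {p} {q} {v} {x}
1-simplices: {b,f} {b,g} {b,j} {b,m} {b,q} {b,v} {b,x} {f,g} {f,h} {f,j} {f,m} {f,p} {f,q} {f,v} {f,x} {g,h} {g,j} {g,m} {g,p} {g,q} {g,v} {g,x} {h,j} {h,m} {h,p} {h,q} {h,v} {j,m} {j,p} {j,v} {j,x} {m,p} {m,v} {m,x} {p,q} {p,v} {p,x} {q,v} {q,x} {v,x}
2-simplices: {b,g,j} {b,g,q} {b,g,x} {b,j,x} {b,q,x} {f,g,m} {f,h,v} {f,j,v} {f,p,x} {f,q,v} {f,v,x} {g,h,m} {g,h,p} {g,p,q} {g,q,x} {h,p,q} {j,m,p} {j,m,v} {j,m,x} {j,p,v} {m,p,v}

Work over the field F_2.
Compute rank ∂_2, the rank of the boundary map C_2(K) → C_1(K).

n_0=10 n_1=40 n_2=21  [Z2]
∂1: piv[bf,bg,bj,bm,bq,bv,bx,fh,fp] rk=9  ker:fg,fj,fm,fq,fv,fx,gh,gj,gm,gp,gq,gv,gx,hj,hm,hp,hq,hv,jm,jp,jv,jx,mp,mv,mx,pq,pv,px,qv,qx,vx
∂2: piv[bgj,bgq,bgx,bjx,bqx,fgm,fhv,fjv,fpx,fqv,fvx,ghm,ghp,gpq,hpq,jmp,jmv,jmx,jpv] rk=19  ker:gqx,mpv
rk∂_2=19

rank∂_2=19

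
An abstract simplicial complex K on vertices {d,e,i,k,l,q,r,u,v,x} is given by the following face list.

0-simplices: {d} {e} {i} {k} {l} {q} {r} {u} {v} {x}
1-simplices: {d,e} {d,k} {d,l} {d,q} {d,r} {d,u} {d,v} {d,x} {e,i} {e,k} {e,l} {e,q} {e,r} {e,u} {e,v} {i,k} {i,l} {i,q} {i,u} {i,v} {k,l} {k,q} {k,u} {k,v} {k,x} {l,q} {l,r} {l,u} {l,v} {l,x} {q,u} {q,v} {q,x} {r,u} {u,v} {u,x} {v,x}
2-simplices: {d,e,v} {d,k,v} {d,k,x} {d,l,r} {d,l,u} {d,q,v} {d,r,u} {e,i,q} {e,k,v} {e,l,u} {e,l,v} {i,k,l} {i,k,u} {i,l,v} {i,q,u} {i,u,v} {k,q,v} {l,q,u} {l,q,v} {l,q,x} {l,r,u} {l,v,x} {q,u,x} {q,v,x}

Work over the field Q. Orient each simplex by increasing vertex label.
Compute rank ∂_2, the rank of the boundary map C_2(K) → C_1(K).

n_0=10 n_1=37 n_2=24  [Q]
∂1: piv[de,dk,dl,dq,dr,du,dv,dx,ei] rk=9  ker:ek,el,eq,er,eu,ev,ik,il,iq,iu,iv,kl,kq,ku,kv,kx,lq,lr,lu,lv,lx,qu,qv,qx,ru,uv,ux,vx
∂2: piv[dev,dkv,dkx,dlr,dlu,dqv,dru,eiq,ekv,elu,elv,ikl,iku,ilv,iqu,iuv,kqv,lqu,lqv,lqx,lvx,qux] rk=22  ker:lru,qvx
rk∂_2=22

rank∂_2=22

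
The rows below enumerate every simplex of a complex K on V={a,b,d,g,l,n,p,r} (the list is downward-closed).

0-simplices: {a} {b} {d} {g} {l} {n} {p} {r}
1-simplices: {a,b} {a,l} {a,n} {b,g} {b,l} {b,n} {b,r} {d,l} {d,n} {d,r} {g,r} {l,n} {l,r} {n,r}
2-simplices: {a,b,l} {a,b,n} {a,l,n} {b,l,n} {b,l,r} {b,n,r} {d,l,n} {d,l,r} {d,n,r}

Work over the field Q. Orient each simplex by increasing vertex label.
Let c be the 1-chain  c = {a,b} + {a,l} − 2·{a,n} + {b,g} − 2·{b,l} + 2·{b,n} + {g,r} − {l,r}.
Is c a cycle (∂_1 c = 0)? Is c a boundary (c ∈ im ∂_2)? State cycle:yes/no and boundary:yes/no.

n_0=8 n_1=14 n_2=9  [Q]
∂1: piv[ab,al,an,bg,br,dl] rk=6  ker:bl,bn,dn,dr,gr,ln,lr,nr
∂2: piv[abl,abn,aln,blr,bnr,dln,dlr] rk=7  ker:bln,dnr
∂1c = 0
c vs im∂2: residual ≠ 0 ⇒ not boundary

cycle:yes boundary:no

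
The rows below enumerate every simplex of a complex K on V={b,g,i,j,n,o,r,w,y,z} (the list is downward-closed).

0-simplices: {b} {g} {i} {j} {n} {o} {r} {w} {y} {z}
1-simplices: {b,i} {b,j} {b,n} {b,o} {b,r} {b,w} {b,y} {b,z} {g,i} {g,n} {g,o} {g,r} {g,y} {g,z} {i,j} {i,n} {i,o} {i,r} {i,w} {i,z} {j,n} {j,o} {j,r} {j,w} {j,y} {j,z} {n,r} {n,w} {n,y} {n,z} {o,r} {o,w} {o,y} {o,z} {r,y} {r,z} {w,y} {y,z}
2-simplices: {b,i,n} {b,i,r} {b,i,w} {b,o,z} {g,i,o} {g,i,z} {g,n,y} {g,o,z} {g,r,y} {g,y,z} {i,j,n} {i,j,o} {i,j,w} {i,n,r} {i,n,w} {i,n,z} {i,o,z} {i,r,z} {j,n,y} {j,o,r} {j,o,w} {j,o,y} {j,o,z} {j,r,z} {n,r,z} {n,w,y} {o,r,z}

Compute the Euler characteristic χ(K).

n_0=10 n_1=38 n_2=27
χ=+10−38+27=-1

χ(K)=-1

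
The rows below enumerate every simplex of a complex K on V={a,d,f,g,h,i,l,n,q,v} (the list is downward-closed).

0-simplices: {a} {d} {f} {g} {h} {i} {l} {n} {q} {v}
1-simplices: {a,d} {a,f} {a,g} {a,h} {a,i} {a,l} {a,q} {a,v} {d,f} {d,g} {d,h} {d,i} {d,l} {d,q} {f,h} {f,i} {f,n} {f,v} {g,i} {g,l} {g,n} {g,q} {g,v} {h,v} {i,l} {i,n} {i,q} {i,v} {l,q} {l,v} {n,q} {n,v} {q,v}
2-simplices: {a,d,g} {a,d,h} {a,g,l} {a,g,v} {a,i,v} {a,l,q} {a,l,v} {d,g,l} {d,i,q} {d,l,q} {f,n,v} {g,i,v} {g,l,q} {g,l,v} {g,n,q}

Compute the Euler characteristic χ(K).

χ(K)=-8

n_0=10 n_1=33 n_2=15
χ=+10−33+15=-8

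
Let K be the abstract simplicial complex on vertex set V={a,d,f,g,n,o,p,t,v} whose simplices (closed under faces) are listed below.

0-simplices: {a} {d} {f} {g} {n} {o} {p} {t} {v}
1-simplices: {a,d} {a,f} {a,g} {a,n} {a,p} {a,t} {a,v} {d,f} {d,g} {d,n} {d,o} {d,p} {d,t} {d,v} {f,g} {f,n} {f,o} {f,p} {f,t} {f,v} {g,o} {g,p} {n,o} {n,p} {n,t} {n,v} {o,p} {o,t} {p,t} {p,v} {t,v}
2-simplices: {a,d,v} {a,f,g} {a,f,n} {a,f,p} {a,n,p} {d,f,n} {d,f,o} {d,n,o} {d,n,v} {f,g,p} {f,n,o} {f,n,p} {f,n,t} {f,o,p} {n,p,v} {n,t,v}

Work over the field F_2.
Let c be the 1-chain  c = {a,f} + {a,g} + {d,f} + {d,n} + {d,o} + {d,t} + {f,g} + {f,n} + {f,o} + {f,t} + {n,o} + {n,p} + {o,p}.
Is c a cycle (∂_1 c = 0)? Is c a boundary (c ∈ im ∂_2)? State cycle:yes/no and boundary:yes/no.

cycle:yes boundary:no

n_0=9 n_1=31 n_2=16  [Z2]
∂1: piv[ad,af,ag,an,ap,at,av,do] rk=8  ker:df,dg,dn,dp,dt,dv,fg,fn,fo,fp,ft,fv,go,gp,no,np,nt,nv,op,ot,pt,pv,tv
∂2: piv[adv,afg,afn,afp,anp,dfn,dfo,dno,dnv,fgp,fnt,fop,npv,ntv] rk=14  ker:fno,fnp
∂1c = 0
c vs im∂2: residual ≠ 0 ⇒ not boundary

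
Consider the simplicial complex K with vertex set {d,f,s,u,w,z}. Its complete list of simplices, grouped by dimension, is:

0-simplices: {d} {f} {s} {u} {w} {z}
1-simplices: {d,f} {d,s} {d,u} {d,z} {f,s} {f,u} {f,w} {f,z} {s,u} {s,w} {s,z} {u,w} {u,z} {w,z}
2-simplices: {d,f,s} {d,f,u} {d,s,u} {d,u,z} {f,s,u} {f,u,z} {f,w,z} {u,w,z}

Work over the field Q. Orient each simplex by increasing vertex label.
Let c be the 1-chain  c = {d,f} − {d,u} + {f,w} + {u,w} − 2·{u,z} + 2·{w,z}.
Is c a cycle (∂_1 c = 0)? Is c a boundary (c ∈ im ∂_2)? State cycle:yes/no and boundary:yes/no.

cycle:yes boundary:yes

n_0=6 n_1=14 n_2=8  [Q]
∂1: piv[df,ds,du,dz,fw] rk=5  ker:fs,fu,fz,su,sw,sz,uw,uz,wz
∂2: piv[dfs,dfu,dsu,duz,fuz,fwz,uwz] rk=7  ker:fsu
∂1c = 0
c vs im∂2: reduces to 0 ⇒ boundary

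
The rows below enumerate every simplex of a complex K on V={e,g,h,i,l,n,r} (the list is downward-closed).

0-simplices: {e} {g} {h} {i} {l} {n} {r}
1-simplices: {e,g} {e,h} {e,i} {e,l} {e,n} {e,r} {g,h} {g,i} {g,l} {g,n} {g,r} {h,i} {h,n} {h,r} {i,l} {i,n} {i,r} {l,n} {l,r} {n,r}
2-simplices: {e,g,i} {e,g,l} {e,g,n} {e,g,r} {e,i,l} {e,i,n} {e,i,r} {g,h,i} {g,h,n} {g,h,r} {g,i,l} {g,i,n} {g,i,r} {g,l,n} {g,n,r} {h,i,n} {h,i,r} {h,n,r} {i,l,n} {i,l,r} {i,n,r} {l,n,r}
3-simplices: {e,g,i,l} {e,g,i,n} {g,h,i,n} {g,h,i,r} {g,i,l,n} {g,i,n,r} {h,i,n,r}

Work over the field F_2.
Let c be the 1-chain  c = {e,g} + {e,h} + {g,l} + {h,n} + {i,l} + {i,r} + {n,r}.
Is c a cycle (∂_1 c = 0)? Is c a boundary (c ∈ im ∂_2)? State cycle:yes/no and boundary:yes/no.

n_0=7 n_1=20 n_2=22 n_3=7  [Z2]
∂1: piv[eg,eh,ei,el,en,er] rk=6  ker:gh,gi,gl,gn,gr,hi,hn,hr,il,in,ir,ln,lr,nr
∂2: piv[egi,egl,egn,egr,eil,ein,eir,ghi,ghn,ghr,gln,gnr,ilr] rk=13  ker:gil,gin,gir,hin,hir,hnr,iln,inr,lnr
∂3: piv[egil,egin,ghin,ghir,giln,ginr,hinr] rk=7
∂1c = 0
c vs im∂2: residual ≠ 0 ⇒ not boundary

cycle:yes boundary:no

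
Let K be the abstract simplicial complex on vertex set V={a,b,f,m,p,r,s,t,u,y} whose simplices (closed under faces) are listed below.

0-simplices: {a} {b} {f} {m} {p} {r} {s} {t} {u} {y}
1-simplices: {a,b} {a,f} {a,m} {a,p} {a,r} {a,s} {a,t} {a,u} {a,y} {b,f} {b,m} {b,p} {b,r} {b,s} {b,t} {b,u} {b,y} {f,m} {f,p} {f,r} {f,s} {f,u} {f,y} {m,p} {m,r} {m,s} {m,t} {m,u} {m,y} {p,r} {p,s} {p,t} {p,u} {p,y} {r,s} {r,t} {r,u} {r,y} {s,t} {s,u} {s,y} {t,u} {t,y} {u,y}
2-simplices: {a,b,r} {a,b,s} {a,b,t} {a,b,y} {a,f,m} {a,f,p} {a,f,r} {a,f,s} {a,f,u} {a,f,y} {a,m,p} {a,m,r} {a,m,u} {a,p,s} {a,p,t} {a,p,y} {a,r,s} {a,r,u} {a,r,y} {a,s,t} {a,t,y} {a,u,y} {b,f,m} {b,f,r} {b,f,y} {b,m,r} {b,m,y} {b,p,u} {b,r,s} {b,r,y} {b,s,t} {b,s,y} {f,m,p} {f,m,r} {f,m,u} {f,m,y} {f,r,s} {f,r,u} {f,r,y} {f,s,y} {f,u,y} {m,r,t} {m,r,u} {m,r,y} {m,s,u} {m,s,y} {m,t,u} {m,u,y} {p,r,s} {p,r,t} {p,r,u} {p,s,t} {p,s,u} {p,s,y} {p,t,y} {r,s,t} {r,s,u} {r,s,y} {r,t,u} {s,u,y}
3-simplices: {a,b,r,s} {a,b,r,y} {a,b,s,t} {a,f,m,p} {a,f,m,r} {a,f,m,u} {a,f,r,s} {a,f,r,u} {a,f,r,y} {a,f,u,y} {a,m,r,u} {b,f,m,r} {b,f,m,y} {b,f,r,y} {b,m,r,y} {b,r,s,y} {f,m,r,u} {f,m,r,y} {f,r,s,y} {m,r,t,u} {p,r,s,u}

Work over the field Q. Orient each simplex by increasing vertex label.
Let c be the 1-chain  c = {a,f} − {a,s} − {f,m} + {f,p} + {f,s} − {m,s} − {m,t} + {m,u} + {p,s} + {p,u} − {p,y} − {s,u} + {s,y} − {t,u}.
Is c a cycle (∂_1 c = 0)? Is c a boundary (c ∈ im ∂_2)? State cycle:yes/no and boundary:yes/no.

cycle:yes boundary:yes

n_0=10 n_1=44 n_2=60 n_3=21  [Q]
∂1: piv[ab,af,am,ap,ar,as,at,au,ay] rk=9  ker:bf,bm,bp,br,bs,bt,bu,by,fm,fp,fr,fs,fu,fy,mp,mr,ms,mt,mu,my,pr,ps,pt,pu,py,rs,rt,ru,ry,st,su,sy,tu,ty,uy
∂2: piv[abr,abs,abt,aby,afm,afp,afr,afs,afu,afy,amp,amr,amu,aps,apt,apy,ars,aru,ary,ast,aty,auy,bfm,bfr,bmy,bpu,bsy,mrt,msu,msy,mtu,prs,prt,pru] rk=34  ker:bfy,bmr,brs,bry,bst,fmp,fmr,fmu,fmy,frs,fru,fry,fsy,fuy,mru,mry,muy,pst,psu,psy,pty,rst,rsu,rsy,rtu,suy
∂3: piv[abrs,abry,abst,afmp,afmr,afmu,afrs,afru,afry,afuy,amru,bfmr,bfmy,bfry,bmry,brsy,frsy,mrtu,prsu] rk=19  ker:fmru,fmry
∂1c = 0
c vs im∂2: reduces to 0 ⇒ boundary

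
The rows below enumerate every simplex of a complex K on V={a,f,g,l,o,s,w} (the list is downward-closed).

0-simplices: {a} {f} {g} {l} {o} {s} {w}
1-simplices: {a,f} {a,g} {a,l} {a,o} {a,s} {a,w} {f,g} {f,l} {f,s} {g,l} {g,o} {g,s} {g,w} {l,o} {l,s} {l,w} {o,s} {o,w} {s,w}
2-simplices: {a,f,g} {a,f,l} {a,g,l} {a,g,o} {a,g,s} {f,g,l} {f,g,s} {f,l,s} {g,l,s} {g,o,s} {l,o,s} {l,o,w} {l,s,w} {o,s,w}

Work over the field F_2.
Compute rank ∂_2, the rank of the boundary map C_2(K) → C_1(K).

rank∂_2=11

n_0=7 n_1=19 n_2=14  [Z2]
∂1: piv[af,ag,al,ao,as,aw] rk=6  ker:fg,fl,fs,gl,go,gs,gw,lo,ls,lw,os,ow,sw
∂2: piv[afg,afl,agl,ago,ags,fgs,fls,gos,los,low,lsw] rk=11  ker:fgl,gls,osw
rk∂_2=11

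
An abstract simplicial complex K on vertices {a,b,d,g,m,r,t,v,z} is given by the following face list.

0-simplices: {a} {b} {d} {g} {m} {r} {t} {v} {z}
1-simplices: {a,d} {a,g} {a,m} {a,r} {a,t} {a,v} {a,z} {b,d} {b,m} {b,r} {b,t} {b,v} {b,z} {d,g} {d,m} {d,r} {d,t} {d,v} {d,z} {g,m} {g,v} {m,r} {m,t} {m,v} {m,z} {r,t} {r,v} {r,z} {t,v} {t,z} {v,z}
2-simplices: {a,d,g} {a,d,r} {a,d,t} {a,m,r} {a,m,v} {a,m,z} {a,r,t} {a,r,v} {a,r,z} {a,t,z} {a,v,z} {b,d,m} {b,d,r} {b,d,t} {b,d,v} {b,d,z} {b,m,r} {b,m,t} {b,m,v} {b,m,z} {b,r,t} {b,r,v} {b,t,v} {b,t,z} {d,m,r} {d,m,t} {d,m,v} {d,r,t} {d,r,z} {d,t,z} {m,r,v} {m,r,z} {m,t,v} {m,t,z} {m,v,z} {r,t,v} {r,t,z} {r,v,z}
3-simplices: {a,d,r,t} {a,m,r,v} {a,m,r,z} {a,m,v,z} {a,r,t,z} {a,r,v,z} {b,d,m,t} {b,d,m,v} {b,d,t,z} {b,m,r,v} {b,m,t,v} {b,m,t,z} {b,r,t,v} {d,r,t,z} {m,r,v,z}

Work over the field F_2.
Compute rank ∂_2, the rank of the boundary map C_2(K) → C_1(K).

n_0=9 n_1=31 n_2=38 n_3=15  [Z2]
∂1: piv[ad,ag,am,ar,at,av,az,bd] rk=8  ker:bm,br,bt,bv,bz,dg,dm,dr,dt,dv,dz,gm,gv,mr,mt,mv,mz,rt,rv,rz,tv,tz,vz
∂2: piv[adg,adr,adt,amr,amv,amz,art,arv,arz,atz,avz,bdm,bdr,bdt,bdv,bdz,bmr,bmt,bmv,bmz,btv] rk=21  ker:brt,brv,btz,dmr,dmt,dmv,drt,drz,dtz,mrv,mrz,mtv,mtz,mvz,rtv,rtz,rvz
∂3: piv[adrt,amrv,amrz,amvz,artz,arvz,bdmt,bdmv,bdtz,bmrv,bmtv,bmtz,brtv,drtz] rk=14  ker:mrvz
rk∂_2=21

rank∂_2=21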